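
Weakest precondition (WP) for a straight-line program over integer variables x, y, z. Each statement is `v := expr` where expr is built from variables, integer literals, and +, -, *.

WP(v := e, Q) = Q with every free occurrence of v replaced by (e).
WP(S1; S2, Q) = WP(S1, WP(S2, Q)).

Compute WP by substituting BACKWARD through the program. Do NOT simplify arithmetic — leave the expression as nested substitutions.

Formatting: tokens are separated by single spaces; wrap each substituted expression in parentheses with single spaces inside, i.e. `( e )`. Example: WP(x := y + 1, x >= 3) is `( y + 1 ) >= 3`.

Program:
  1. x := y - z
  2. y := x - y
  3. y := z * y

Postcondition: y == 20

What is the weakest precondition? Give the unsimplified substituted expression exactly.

Answer: ( z * ( ( y - z ) - y ) ) == 20

Derivation:
post: y == 20
stmt 3: y := z * y  -- replace 1 occurrence(s) of y with (z * y)
  => ( z * y ) == 20
stmt 2: y := x - y  -- replace 1 occurrence(s) of y with (x - y)
  => ( z * ( x - y ) ) == 20
stmt 1: x := y - z  -- replace 1 occurrence(s) of x with (y - z)
  => ( z * ( ( y - z ) - y ) ) == 20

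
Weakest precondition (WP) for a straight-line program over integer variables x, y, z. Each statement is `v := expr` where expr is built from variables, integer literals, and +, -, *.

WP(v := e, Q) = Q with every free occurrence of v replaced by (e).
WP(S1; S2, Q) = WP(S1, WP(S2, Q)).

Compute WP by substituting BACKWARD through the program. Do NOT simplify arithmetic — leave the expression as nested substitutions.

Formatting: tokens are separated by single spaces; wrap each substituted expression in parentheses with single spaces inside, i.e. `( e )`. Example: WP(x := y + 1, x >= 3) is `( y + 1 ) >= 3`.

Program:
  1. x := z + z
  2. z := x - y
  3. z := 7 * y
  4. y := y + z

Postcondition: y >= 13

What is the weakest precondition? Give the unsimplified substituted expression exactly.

post: y >= 13
stmt 4: y := y + z  -- replace 1 occurrence(s) of y with (y + z)
  => ( y + z ) >= 13
stmt 3: z := 7 * y  -- replace 1 occurrence(s) of z with (7 * y)
  => ( y + ( 7 * y ) ) >= 13
stmt 2: z := x - y  -- replace 0 occurrence(s) of z with (x - y)
  => ( y + ( 7 * y ) ) >= 13
stmt 1: x := z + z  -- replace 0 occurrence(s) of x with (z + z)
  => ( y + ( 7 * y ) ) >= 13

Answer: ( y + ( 7 * y ) ) >= 13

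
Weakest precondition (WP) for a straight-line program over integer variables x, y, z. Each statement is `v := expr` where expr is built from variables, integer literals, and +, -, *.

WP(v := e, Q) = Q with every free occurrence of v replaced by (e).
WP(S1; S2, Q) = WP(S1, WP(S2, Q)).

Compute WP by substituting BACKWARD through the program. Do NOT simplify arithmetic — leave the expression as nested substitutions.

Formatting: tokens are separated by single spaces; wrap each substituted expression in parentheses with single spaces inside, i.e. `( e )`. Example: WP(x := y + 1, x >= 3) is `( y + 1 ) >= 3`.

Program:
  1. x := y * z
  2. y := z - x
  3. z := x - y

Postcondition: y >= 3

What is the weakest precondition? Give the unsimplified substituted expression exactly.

post: y >= 3
stmt 3: z := x - y  -- replace 0 occurrence(s) of z with (x - y)
  => y >= 3
stmt 2: y := z - x  -- replace 1 occurrence(s) of y with (z - x)
  => ( z - x ) >= 3
stmt 1: x := y * z  -- replace 1 occurrence(s) of x with (y * z)
  => ( z - ( y * z ) ) >= 3

Answer: ( z - ( y * z ) ) >= 3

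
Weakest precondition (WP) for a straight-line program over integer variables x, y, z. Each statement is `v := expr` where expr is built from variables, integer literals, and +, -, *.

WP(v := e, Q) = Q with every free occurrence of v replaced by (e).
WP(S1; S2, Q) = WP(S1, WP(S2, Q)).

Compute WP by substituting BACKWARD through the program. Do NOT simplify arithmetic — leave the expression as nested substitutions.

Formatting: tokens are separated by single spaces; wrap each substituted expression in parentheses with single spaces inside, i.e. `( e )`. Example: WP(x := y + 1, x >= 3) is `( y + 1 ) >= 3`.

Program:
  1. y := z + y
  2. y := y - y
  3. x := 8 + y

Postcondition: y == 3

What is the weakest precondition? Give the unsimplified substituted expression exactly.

Answer: ( ( z + y ) - ( z + y ) ) == 3

Derivation:
post: y == 3
stmt 3: x := 8 + y  -- replace 0 occurrence(s) of x with (8 + y)
  => y == 3
stmt 2: y := y - y  -- replace 1 occurrence(s) of y with (y - y)
  => ( y - y ) == 3
stmt 1: y := z + y  -- replace 2 occurrence(s) of y with (z + y)
  => ( ( z + y ) - ( z + y ) ) == 3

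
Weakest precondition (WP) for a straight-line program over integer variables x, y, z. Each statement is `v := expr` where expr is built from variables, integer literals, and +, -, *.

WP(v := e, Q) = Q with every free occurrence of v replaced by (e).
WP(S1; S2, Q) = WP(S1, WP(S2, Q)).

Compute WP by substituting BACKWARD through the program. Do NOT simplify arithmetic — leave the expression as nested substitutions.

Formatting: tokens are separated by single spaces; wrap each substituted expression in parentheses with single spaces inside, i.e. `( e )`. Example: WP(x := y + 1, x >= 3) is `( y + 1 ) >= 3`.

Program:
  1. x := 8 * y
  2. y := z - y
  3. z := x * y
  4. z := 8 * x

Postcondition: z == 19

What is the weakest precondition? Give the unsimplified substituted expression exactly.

post: z == 19
stmt 4: z := 8 * x  -- replace 1 occurrence(s) of z with (8 * x)
  => ( 8 * x ) == 19
stmt 3: z := x * y  -- replace 0 occurrence(s) of z with (x * y)
  => ( 8 * x ) == 19
stmt 2: y := z - y  -- replace 0 occurrence(s) of y with (z - y)
  => ( 8 * x ) == 19
stmt 1: x := 8 * y  -- replace 1 occurrence(s) of x with (8 * y)
  => ( 8 * ( 8 * y ) ) == 19

Answer: ( 8 * ( 8 * y ) ) == 19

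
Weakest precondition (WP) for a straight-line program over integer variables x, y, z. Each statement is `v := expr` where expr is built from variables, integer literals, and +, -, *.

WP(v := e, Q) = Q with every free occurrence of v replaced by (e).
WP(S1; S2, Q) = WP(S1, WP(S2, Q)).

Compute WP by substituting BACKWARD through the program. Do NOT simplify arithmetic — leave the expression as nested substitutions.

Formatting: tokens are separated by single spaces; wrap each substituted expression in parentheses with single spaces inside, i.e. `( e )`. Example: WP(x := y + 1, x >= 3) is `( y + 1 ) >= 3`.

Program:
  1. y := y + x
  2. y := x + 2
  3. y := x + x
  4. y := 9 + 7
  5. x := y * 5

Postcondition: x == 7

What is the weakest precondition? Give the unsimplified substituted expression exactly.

Answer: ( ( 9 + 7 ) * 5 ) == 7

Derivation:
post: x == 7
stmt 5: x := y * 5  -- replace 1 occurrence(s) of x with (y * 5)
  => ( y * 5 ) == 7
stmt 4: y := 9 + 7  -- replace 1 occurrence(s) of y with (9 + 7)
  => ( ( 9 + 7 ) * 5 ) == 7
stmt 3: y := x + x  -- replace 0 occurrence(s) of y with (x + x)
  => ( ( 9 + 7 ) * 5 ) == 7
stmt 2: y := x + 2  -- replace 0 occurrence(s) of y with (x + 2)
  => ( ( 9 + 7 ) * 5 ) == 7
stmt 1: y := y + x  -- replace 0 occurrence(s) of y with (y + x)
  => ( ( 9 + 7 ) * 5 ) == 7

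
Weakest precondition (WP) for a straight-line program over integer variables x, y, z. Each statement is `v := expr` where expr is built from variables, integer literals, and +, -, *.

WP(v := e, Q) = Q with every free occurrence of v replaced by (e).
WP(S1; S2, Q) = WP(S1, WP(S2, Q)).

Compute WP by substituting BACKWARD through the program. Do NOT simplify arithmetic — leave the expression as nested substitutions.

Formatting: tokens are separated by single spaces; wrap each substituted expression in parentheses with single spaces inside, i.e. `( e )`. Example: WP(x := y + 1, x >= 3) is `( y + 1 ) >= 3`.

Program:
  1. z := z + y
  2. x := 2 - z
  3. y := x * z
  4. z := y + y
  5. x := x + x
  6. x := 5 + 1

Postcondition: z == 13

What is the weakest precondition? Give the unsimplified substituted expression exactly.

Answer: ( ( ( 2 - ( z + y ) ) * ( z + y ) ) + ( ( 2 - ( z + y ) ) * ( z + y ) ) ) == 13

Derivation:
post: z == 13
stmt 6: x := 5 + 1  -- replace 0 occurrence(s) of x with (5 + 1)
  => z == 13
stmt 5: x := x + x  -- replace 0 occurrence(s) of x with (x + x)
  => z == 13
stmt 4: z := y + y  -- replace 1 occurrence(s) of z with (y + y)
  => ( y + y ) == 13
stmt 3: y := x * z  -- replace 2 occurrence(s) of y with (x * z)
  => ( ( x * z ) + ( x * z ) ) == 13
stmt 2: x := 2 - z  -- replace 2 occurrence(s) of x with (2 - z)
  => ( ( ( 2 - z ) * z ) + ( ( 2 - z ) * z ) ) == 13
stmt 1: z := z + y  -- replace 4 occurrence(s) of z with (z + y)
  => ( ( ( 2 - ( z + y ) ) * ( z + y ) ) + ( ( 2 - ( z + y ) ) * ( z + y ) ) ) == 13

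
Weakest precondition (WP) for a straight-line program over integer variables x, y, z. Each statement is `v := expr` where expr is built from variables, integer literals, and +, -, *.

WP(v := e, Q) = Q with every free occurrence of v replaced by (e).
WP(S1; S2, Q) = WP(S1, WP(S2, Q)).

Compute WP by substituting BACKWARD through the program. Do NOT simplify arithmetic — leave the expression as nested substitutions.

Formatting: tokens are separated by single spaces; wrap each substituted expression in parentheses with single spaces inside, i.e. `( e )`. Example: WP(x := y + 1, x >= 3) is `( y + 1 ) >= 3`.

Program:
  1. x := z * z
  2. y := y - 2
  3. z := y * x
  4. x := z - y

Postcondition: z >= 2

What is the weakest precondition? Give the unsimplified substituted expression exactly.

Answer: ( ( y - 2 ) * ( z * z ) ) >= 2

Derivation:
post: z >= 2
stmt 4: x := z - y  -- replace 0 occurrence(s) of x with (z - y)
  => z >= 2
stmt 3: z := y * x  -- replace 1 occurrence(s) of z with (y * x)
  => ( y * x ) >= 2
stmt 2: y := y - 2  -- replace 1 occurrence(s) of y with (y - 2)
  => ( ( y - 2 ) * x ) >= 2
stmt 1: x := z * z  -- replace 1 occurrence(s) of x with (z * z)
  => ( ( y - 2 ) * ( z * z ) ) >= 2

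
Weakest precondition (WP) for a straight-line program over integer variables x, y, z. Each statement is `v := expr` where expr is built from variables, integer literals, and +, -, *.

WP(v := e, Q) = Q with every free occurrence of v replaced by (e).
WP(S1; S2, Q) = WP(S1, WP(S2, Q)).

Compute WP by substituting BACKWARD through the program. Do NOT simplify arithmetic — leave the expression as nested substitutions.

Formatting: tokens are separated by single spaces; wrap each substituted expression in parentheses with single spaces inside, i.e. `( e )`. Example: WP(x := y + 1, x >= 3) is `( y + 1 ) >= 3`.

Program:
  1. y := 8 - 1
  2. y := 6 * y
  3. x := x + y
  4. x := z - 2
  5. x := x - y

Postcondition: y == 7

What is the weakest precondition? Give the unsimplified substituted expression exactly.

Answer: ( 6 * ( 8 - 1 ) ) == 7

Derivation:
post: y == 7
stmt 5: x := x - y  -- replace 0 occurrence(s) of x with (x - y)
  => y == 7
stmt 4: x := z - 2  -- replace 0 occurrence(s) of x with (z - 2)
  => y == 7
stmt 3: x := x + y  -- replace 0 occurrence(s) of x with (x + y)
  => y == 7
stmt 2: y := 6 * y  -- replace 1 occurrence(s) of y with (6 * y)
  => ( 6 * y ) == 7
stmt 1: y := 8 - 1  -- replace 1 occurrence(s) of y with (8 - 1)
  => ( 6 * ( 8 - 1 ) ) == 7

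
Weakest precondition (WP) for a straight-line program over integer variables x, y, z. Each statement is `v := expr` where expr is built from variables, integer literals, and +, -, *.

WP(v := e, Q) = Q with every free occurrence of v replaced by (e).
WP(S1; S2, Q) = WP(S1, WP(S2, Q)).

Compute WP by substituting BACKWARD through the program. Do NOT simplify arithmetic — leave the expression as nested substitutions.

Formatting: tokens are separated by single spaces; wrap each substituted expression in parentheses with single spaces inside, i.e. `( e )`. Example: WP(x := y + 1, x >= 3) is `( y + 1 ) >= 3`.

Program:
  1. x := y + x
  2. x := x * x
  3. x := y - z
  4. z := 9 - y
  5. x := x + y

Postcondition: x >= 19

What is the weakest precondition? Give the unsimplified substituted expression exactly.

post: x >= 19
stmt 5: x := x + y  -- replace 1 occurrence(s) of x with (x + y)
  => ( x + y ) >= 19
stmt 4: z := 9 - y  -- replace 0 occurrence(s) of z with (9 - y)
  => ( x + y ) >= 19
stmt 3: x := y - z  -- replace 1 occurrence(s) of x with (y - z)
  => ( ( y - z ) + y ) >= 19
stmt 2: x := x * x  -- replace 0 occurrence(s) of x with (x * x)
  => ( ( y - z ) + y ) >= 19
stmt 1: x := y + x  -- replace 0 occurrence(s) of x with (y + x)
  => ( ( y - z ) + y ) >= 19

Answer: ( ( y - z ) + y ) >= 19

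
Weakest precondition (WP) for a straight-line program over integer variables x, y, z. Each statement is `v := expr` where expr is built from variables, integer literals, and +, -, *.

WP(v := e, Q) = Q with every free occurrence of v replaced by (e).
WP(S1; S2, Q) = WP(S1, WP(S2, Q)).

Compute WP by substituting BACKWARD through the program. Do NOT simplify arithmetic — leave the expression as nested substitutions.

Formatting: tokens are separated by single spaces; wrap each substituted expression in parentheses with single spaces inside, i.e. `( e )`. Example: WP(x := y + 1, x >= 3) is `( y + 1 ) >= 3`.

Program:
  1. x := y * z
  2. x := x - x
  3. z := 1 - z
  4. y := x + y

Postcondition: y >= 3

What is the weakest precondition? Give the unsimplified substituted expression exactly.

post: y >= 3
stmt 4: y := x + y  -- replace 1 occurrence(s) of y with (x + y)
  => ( x + y ) >= 3
stmt 3: z := 1 - z  -- replace 0 occurrence(s) of z with (1 - z)
  => ( x + y ) >= 3
stmt 2: x := x - x  -- replace 1 occurrence(s) of x with (x - x)
  => ( ( x - x ) + y ) >= 3
stmt 1: x := y * z  -- replace 2 occurrence(s) of x with (y * z)
  => ( ( ( y * z ) - ( y * z ) ) + y ) >= 3

Answer: ( ( ( y * z ) - ( y * z ) ) + y ) >= 3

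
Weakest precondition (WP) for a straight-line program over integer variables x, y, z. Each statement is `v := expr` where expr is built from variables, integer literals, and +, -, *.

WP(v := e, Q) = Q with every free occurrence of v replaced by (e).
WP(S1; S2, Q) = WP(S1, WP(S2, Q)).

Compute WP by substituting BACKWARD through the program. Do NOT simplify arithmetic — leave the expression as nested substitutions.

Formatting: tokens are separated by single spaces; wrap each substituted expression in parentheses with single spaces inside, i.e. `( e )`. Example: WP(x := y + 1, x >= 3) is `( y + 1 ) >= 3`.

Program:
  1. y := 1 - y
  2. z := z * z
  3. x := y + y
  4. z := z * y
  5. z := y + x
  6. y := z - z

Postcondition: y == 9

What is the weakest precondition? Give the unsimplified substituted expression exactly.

Answer: ( ( ( 1 - y ) + ( ( 1 - y ) + ( 1 - y ) ) ) - ( ( 1 - y ) + ( ( 1 - y ) + ( 1 - y ) ) ) ) == 9

Derivation:
post: y == 9
stmt 6: y := z - z  -- replace 1 occurrence(s) of y with (z - z)
  => ( z - z ) == 9
stmt 5: z := y + x  -- replace 2 occurrence(s) of z with (y + x)
  => ( ( y + x ) - ( y + x ) ) == 9
stmt 4: z := z * y  -- replace 0 occurrence(s) of z with (z * y)
  => ( ( y + x ) - ( y + x ) ) == 9
stmt 3: x := y + y  -- replace 2 occurrence(s) of x with (y + y)
  => ( ( y + ( y + y ) ) - ( y + ( y + y ) ) ) == 9
stmt 2: z := z * z  -- replace 0 occurrence(s) of z with (z * z)
  => ( ( y + ( y + y ) ) - ( y + ( y + y ) ) ) == 9
stmt 1: y := 1 - y  -- replace 6 occurrence(s) of y with (1 - y)
  => ( ( ( 1 - y ) + ( ( 1 - y ) + ( 1 - y ) ) ) - ( ( 1 - y ) + ( ( 1 - y ) + ( 1 - y ) ) ) ) == 9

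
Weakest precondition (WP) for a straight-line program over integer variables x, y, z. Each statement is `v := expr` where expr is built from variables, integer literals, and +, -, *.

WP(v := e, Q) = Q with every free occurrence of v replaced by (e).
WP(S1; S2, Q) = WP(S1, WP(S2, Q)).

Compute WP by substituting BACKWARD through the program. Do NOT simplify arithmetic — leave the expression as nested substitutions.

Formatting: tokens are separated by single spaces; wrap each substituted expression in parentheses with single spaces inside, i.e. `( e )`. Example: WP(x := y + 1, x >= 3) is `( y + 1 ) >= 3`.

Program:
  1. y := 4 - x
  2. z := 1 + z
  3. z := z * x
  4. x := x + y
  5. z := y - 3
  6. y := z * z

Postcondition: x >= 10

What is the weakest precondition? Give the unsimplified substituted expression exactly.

post: x >= 10
stmt 6: y := z * z  -- replace 0 occurrence(s) of y with (z * z)
  => x >= 10
stmt 5: z := y - 3  -- replace 0 occurrence(s) of z with (y - 3)
  => x >= 10
stmt 4: x := x + y  -- replace 1 occurrence(s) of x with (x + y)
  => ( x + y ) >= 10
stmt 3: z := z * x  -- replace 0 occurrence(s) of z with (z * x)
  => ( x + y ) >= 10
stmt 2: z := 1 + z  -- replace 0 occurrence(s) of z with (1 + z)
  => ( x + y ) >= 10
stmt 1: y := 4 - x  -- replace 1 occurrence(s) of y with (4 - x)
  => ( x + ( 4 - x ) ) >= 10

Answer: ( x + ( 4 - x ) ) >= 10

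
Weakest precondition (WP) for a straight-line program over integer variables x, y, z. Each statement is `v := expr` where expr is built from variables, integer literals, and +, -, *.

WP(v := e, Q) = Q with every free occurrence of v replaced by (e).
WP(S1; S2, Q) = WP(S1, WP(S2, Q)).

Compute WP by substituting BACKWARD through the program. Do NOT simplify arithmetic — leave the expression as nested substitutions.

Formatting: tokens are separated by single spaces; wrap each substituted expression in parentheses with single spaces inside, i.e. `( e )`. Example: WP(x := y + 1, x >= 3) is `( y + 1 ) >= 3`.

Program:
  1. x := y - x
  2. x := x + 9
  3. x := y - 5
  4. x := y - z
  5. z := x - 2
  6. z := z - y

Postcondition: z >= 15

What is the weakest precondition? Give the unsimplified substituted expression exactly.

post: z >= 15
stmt 6: z := z - y  -- replace 1 occurrence(s) of z with (z - y)
  => ( z - y ) >= 15
stmt 5: z := x - 2  -- replace 1 occurrence(s) of z with (x - 2)
  => ( ( x - 2 ) - y ) >= 15
stmt 4: x := y - z  -- replace 1 occurrence(s) of x with (y - z)
  => ( ( ( y - z ) - 2 ) - y ) >= 15
stmt 3: x := y - 5  -- replace 0 occurrence(s) of x with (y - 5)
  => ( ( ( y - z ) - 2 ) - y ) >= 15
stmt 2: x := x + 9  -- replace 0 occurrence(s) of x with (x + 9)
  => ( ( ( y - z ) - 2 ) - y ) >= 15
stmt 1: x := y - x  -- replace 0 occurrence(s) of x with (y - x)
  => ( ( ( y - z ) - 2 ) - y ) >= 15

Answer: ( ( ( y - z ) - 2 ) - y ) >= 15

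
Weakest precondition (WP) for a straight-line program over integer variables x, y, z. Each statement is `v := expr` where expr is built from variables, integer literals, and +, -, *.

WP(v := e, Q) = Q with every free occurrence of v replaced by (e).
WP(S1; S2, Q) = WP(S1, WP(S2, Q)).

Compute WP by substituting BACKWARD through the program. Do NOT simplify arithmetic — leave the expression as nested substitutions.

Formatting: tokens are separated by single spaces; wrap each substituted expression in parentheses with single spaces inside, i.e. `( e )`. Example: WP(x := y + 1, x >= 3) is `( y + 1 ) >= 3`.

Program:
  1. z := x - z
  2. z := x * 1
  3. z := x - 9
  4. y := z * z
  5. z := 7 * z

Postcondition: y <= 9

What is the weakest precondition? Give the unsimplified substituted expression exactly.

post: y <= 9
stmt 5: z := 7 * z  -- replace 0 occurrence(s) of z with (7 * z)
  => y <= 9
stmt 4: y := z * z  -- replace 1 occurrence(s) of y with (z * z)
  => ( z * z ) <= 9
stmt 3: z := x - 9  -- replace 2 occurrence(s) of z with (x - 9)
  => ( ( x - 9 ) * ( x - 9 ) ) <= 9
stmt 2: z := x * 1  -- replace 0 occurrence(s) of z with (x * 1)
  => ( ( x - 9 ) * ( x - 9 ) ) <= 9
stmt 1: z := x - z  -- replace 0 occurrence(s) of z with (x - z)
  => ( ( x - 9 ) * ( x - 9 ) ) <= 9

Answer: ( ( x - 9 ) * ( x - 9 ) ) <= 9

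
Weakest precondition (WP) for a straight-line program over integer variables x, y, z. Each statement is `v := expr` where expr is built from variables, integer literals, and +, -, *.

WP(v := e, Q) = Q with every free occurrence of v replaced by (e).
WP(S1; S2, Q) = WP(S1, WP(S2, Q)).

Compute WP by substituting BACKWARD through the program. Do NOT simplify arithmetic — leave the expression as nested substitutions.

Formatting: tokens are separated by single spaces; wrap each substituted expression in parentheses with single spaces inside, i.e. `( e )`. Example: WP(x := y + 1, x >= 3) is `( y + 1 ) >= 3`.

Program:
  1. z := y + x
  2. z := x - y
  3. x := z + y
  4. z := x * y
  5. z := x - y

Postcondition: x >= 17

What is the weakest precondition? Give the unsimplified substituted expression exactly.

Answer: ( ( x - y ) + y ) >= 17

Derivation:
post: x >= 17
stmt 5: z := x - y  -- replace 0 occurrence(s) of z with (x - y)
  => x >= 17
stmt 4: z := x * y  -- replace 0 occurrence(s) of z with (x * y)
  => x >= 17
stmt 3: x := z + y  -- replace 1 occurrence(s) of x with (z + y)
  => ( z + y ) >= 17
stmt 2: z := x - y  -- replace 1 occurrence(s) of z with (x - y)
  => ( ( x - y ) + y ) >= 17
stmt 1: z := y + x  -- replace 0 occurrence(s) of z with (y + x)
  => ( ( x - y ) + y ) >= 17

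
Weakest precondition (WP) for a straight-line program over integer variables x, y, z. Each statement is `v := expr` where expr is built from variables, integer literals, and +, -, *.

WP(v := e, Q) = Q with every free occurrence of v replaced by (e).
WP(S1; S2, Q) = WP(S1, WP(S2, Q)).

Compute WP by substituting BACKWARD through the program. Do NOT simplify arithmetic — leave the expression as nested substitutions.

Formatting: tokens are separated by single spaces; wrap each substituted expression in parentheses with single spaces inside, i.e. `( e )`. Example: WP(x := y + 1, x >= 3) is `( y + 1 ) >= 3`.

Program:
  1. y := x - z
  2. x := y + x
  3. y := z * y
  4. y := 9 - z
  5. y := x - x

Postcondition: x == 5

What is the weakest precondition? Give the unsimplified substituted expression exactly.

Answer: ( ( x - z ) + x ) == 5

Derivation:
post: x == 5
stmt 5: y := x - x  -- replace 0 occurrence(s) of y with (x - x)
  => x == 5
stmt 4: y := 9 - z  -- replace 0 occurrence(s) of y with (9 - z)
  => x == 5
stmt 3: y := z * y  -- replace 0 occurrence(s) of y with (z * y)
  => x == 5
stmt 2: x := y + x  -- replace 1 occurrence(s) of x with (y + x)
  => ( y + x ) == 5
stmt 1: y := x - z  -- replace 1 occurrence(s) of y with (x - z)
  => ( ( x - z ) + x ) == 5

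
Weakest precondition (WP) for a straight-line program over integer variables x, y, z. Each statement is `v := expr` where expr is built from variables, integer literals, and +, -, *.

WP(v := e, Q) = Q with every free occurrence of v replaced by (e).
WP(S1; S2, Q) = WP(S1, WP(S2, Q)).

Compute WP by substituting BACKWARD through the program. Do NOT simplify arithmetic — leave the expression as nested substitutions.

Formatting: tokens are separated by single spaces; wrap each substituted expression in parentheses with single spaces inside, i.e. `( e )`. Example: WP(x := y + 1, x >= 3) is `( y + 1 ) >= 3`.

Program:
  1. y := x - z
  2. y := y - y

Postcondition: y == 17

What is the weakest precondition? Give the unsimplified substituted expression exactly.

Answer: ( ( x - z ) - ( x - z ) ) == 17

Derivation:
post: y == 17
stmt 2: y := y - y  -- replace 1 occurrence(s) of y with (y - y)
  => ( y - y ) == 17
stmt 1: y := x - z  -- replace 2 occurrence(s) of y with (x - z)
  => ( ( x - z ) - ( x - z ) ) == 17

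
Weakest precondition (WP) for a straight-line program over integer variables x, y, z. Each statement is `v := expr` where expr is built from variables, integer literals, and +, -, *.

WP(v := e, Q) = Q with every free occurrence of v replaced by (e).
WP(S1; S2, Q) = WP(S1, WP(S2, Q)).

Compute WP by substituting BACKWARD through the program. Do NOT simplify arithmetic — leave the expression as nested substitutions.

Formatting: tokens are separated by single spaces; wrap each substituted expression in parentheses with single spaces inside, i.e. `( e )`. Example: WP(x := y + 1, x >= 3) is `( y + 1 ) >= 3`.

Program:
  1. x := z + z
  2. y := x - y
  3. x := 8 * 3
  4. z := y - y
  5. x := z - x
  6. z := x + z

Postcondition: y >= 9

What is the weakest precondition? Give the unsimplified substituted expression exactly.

post: y >= 9
stmt 6: z := x + z  -- replace 0 occurrence(s) of z with (x + z)
  => y >= 9
stmt 5: x := z - x  -- replace 0 occurrence(s) of x with (z - x)
  => y >= 9
stmt 4: z := y - y  -- replace 0 occurrence(s) of z with (y - y)
  => y >= 9
stmt 3: x := 8 * 3  -- replace 0 occurrence(s) of x with (8 * 3)
  => y >= 9
stmt 2: y := x - y  -- replace 1 occurrence(s) of y with (x - y)
  => ( x - y ) >= 9
stmt 1: x := z + z  -- replace 1 occurrence(s) of x with (z + z)
  => ( ( z + z ) - y ) >= 9

Answer: ( ( z + z ) - y ) >= 9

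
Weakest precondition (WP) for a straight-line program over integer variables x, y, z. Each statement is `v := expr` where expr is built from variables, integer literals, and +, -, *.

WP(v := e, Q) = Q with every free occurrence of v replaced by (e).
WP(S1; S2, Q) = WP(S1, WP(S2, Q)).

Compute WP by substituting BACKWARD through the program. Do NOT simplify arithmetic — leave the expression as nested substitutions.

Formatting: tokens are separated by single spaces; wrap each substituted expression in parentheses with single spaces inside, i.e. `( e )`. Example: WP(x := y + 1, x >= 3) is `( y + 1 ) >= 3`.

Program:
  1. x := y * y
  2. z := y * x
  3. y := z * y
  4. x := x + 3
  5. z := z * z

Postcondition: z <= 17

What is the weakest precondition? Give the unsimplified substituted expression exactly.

Answer: ( ( y * ( y * y ) ) * ( y * ( y * y ) ) ) <= 17

Derivation:
post: z <= 17
stmt 5: z := z * z  -- replace 1 occurrence(s) of z with (z * z)
  => ( z * z ) <= 17
stmt 4: x := x + 3  -- replace 0 occurrence(s) of x with (x + 3)
  => ( z * z ) <= 17
stmt 3: y := z * y  -- replace 0 occurrence(s) of y with (z * y)
  => ( z * z ) <= 17
stmt 2: z := y * x  -- replace 2 occurrence(s) of z with (y * x)
  => ( ( y * x ) * ( y * x ) ) <= 17
stmt 1: x := y * y  -- replace 2 occurrence(s) of x with (y * y)
  => ( ( y * ( y * y ) ) * ( y * ( y * y ) ) ) <= 17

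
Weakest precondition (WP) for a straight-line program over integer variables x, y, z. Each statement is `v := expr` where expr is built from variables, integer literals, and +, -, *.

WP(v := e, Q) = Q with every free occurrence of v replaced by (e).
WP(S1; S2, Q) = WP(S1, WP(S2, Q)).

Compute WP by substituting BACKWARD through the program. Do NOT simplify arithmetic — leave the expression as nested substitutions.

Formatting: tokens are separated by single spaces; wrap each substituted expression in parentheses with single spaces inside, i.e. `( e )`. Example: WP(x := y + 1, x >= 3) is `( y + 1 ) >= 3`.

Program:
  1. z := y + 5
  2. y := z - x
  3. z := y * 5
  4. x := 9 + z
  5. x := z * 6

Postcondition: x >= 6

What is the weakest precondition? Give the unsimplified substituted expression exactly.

post: x >= 6
stmt 5: x := z * 6  -- replace 1 occurrence(s) of x with (z * 6)
  => ( z * 6 ) >= 6
stmt 4: x := 9 + z  -- replace 0 occurrence(s) of x with (9 + z)
  => ( z * 6 ) >= 6
stmt 3: z := y * 5  -- replace 1 occurrence(s) of z with (y * 5)
  => ( ( y * 5 ) * 6 ) >= 6
stmt 2: y := z - x  -- replace 1 occurrence(s) of y with (z - x)
  => ( ( ( z - x ) * 5 ) * 6 ) >= 6
stmt 1: z := y + 5  -- replace 1 occurrence(s) of z with (y + 5)
  => ( ( ( ( y + 5 ) - x ) * 5 ) * 6 ) >= 6

Answer: ( ( ( ( y + 5 ) - x ) * 5 ) * 6 ) >= 6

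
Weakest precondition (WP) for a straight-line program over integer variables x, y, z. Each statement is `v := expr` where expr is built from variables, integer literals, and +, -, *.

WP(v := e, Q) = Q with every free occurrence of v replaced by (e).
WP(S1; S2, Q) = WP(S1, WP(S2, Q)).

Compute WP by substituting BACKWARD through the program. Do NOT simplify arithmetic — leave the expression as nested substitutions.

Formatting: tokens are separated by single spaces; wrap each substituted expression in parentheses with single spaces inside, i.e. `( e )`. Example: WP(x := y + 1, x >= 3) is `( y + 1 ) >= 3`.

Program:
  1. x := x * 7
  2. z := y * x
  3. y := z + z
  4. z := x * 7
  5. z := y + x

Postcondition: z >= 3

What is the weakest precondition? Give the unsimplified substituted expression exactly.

Answer: ( ( ( y * ( x * 7 ) ) + ( y * ( x * 7 ) ) ) + ( x * 7 ) ) >= 3

Derivation:
post: z >= 3
stmt 5: z := y + x  -- replace 1 occurrence(s) of z with (y + x)
  => ( y + x ) >= 3
stmt 4: z := x * 7  -- replace 0 occurrence(s) of z with (x * 7)
  => ( y + x ) >= 3
stmt 3: y := z + z  -- replace 1 occurrence(s) of y with (z + z)
  => ( ( z + z ) + x ) >= 3
stmt 2: z := y * x  -- replace 2 occurrence(s) of z with (y * x)
  => ( ( ( y * x ) + ( y * x ) ) + x ) >= 3
stmt 1: x := x * 7  -- replace 3 occurrence(s) of x with (x * 7)
  => ( ( ( y * ( x * 7 ) ) + ( y * ( x * 7 ) ) ) + ( x * 7 ) ) >= 3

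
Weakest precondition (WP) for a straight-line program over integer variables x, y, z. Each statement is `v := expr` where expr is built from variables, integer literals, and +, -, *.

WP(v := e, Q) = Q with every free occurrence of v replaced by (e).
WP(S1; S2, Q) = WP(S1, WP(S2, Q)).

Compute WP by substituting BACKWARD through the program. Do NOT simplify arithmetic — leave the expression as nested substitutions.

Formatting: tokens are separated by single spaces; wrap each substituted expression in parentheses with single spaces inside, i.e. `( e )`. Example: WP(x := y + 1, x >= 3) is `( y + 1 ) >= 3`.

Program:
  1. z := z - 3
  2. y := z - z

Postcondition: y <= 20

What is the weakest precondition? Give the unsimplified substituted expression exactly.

Answer: ( ( z - 3 ) - ( z - 3 ) ) <= 20

Derivation:
post: y <= 20
stmt 2: y := z - z  -- replace 1 occurrence(s) of y with (z - z)
  => ( z - z ) <= 20
stmt 1: z := z - 3  -- replace 2 occurrence(s) of z with (z - 3)
  => ( ( z - 3 ) - ( z - 3 ) ) <= 20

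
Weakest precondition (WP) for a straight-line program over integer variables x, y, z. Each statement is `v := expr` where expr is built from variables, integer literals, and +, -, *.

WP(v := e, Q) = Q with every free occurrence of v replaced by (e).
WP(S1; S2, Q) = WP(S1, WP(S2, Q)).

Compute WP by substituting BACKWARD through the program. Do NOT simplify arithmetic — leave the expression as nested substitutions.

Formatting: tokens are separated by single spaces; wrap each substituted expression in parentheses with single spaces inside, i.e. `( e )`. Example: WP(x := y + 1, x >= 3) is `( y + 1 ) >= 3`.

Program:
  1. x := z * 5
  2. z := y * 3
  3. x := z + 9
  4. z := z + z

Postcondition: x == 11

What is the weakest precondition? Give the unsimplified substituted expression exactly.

post: x == 11
stmt 4: z := z + z  -- replace 0 occurrence(s) of z with (z + z)
  => x == 11
stmt 3: x := z + 9  -- replace 1 occurrence(s) of x with (z + 9)
  => ( z + 9 ) == 11
stmt 2: z := y * 3  -- replace 1 occurrence(s) of z with (y * 3)
  => ( ( y * 3 ) + 9 ) == 11
stmt 1: x := z * 5  -- replace 0 occurrence(s) of x with (z * 5)
  => ( ( y * 3 ) + 9 ) == 11

Answer: ( ( y * 3 ) + 9 ) == 11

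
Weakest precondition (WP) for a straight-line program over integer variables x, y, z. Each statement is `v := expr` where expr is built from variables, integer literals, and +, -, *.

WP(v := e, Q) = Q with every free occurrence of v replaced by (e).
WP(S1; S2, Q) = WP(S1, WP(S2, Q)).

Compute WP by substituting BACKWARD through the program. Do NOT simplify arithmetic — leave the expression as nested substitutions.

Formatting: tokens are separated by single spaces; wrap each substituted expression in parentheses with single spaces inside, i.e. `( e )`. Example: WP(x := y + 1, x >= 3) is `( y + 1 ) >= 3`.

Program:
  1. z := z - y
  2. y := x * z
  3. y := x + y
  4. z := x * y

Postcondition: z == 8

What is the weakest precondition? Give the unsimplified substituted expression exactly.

Answer: ( x * ( x + ( x * ( z - y ) ) ) ) == 8

Derivation:
post: z == 8
stmt 4: z := x * y  -- replace 1 occurrence(s) of z with (x * y)
  => ( x * y ) == 8
stmt 3: y := x + y  -- replace 1 occurrence(s) of y with (x + y)
  => ( x * ( x + y ) ) == 8
stmt 2: y := x * z  -- replace 1 occurrence(s) of y with (x * z)
  => ( x * ( x + ( x * z ) ) ) == 8
stmt 1: z := z - y  -- replace 1 occurrence(s) of z with (z - y)
  => ( x * ( x + ( x * ( z - y ) ) ) ) == 8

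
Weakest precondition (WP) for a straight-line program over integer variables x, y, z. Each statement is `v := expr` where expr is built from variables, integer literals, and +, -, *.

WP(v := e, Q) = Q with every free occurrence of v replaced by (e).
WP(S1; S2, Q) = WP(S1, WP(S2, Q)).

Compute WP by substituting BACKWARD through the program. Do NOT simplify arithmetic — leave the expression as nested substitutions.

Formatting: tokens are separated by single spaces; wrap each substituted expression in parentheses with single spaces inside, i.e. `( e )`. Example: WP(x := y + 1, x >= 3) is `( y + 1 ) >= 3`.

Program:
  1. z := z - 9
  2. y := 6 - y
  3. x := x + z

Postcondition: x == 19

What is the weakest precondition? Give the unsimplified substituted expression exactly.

post: x == 19
stmt 3: x := x + z  -- replace 1 occurrence(s) of x with (x + z)
  => ( x + z ) == 19
stmt 2: y := 6 - y  -- replace 0 occurrence(s) of y with (6 - y)
  => ( x + z ) == 19
stmt 1: z := z - 9  -- replace 1 occurrence(s) of z with (z - 9)
  => ( x + ( z - 9 ) ) == 19

Answer: ( x + ( z - 9 ) ) == 19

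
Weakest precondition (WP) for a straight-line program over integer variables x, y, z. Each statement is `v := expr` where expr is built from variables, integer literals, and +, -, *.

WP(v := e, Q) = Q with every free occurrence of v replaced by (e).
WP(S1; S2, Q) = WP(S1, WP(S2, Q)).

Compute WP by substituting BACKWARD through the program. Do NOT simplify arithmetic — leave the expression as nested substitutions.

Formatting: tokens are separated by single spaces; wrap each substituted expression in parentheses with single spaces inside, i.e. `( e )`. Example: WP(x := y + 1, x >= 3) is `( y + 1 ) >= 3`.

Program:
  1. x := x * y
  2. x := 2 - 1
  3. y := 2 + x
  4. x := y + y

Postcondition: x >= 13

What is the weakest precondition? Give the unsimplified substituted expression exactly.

Answer: ( ( 2 + ( 2 - 1 ) ) + ( 2 + ( 2 - 1 ) ) ) >= 13

Derivation:
post: x >= 13
stmt 4: x := y + y  -- replace 1 occurrence(s) of x with (y + y)
  => ( y + y ) >= 13
stmt 3: y := 2 + x  -- replace 2 occurrence(s) of y with (2 + x)
  => ( ( 2 + x ) + ( 2 + x ) ) >= 13
stmt 2: x := 2 - 1  -- replace 2 occurrence(s) of x with (2 - 1)
  => ( ( 2 + ( 2 - 1 ) ) + ( 2 + ( 2 - 1 ) ) ) >= 13
stmt 1: x := x * y  -- replace 0 occurrence(s) of x with (x * y)
  => ( ( 2 + ( 2 - 1 ) ) + ( 2 + ( 2 - 1 ) ) ) >= 13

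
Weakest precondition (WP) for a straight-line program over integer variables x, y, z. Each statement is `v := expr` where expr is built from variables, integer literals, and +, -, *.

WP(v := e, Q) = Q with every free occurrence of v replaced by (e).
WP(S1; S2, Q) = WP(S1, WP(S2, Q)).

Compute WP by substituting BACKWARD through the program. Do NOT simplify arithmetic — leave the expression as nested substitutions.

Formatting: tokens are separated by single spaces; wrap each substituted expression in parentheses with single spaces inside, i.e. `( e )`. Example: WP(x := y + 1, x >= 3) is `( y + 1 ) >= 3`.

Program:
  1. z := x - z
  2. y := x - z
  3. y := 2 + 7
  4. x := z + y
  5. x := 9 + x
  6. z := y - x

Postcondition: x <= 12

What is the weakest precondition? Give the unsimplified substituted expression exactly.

post: x <= 12
stmt 6: z := y - x  -- replace 0 occurrence(s) of z with (y - x)
  => x <= 12
stmt 5: x := 9 + x  -- replace 1 occurrence(s) of x with (9 + x)
  => ( 9 + x ) <= 12
stmt 4: x := z + y  -- replace 1 occurrence(s) of x with (z + y)
  => ( 9 + ( z + y ) ) <= 12
stmt 3: y := 2 + 7  -- replace 1 occurrence(s) of y with (2 + 7)
  => ( 9 + ( z + ( 2 + 7 ) ) ) <= 12
stmt 2: y := x - z  -- replace 0 occurrence(s) of y with (x - z)
  => ( 9 + ( z + ( 2 + 7 ) ) ) <= 12
stmt 1: z := x - z  -- replace 1 occurrence(s) of z with (x - z)
  => ( 9 + ( ( x - z ) + ( 2 + 7 ) ) ) <= 12

Answer: ( 9 + ( ( x - z ) + ( 2 + 7 ) ) ) <= 12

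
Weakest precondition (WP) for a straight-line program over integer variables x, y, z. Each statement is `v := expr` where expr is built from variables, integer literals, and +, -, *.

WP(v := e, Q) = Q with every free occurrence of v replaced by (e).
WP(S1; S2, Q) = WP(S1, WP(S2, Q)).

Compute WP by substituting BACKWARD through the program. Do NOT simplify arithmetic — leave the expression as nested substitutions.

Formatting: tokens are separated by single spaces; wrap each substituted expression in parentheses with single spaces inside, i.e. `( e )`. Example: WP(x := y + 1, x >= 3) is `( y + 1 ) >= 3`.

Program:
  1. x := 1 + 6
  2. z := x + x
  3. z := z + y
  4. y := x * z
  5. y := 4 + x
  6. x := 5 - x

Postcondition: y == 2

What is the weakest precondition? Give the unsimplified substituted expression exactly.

post: y == 2
stmt 6: x := 5 - x  -- replace 0 occurrence(s) of x with (5 - x)
  => y == 2
stmt 5: y := 4 + x  -- replace 1 occurrence(s) of y with (4 + x)
  => ( 4 + x ) == 2
stmt 4: y := x * z  -- replace 0 occurrence(s) of y with (x * z)
  => ( 4 + x ) == 2
stmt 3: z := z + y  -- replace 0 occurrence(s) of z with (z + y)
  => ( 4 + x ) == 2
stmt 2: z := x + x  -- replace 0 occurrence(s) of z with (x + x)
  => ( 4 + x ) == 2
stmt 1: x := 1 + 6  -- replace 1 occurrence(s) of x with (1 + 6)
  => ( 4 + ( 1 + 6 ) ) == 2

Answer: ( 4 + ( 1 + 6 ) ) == 2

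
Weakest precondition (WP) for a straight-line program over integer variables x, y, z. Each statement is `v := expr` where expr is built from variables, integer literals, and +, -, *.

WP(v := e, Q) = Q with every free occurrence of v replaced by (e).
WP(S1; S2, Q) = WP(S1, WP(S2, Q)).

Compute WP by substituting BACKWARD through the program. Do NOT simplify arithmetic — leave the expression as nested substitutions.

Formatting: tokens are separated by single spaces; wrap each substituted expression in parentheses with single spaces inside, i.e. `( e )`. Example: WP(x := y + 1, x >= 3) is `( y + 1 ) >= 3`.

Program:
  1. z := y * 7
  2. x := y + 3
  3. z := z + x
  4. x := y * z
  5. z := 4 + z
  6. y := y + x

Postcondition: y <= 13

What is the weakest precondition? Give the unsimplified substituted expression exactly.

Answer: ( y + ( y * ( ( y * 7 ) + ( y + 3 ) ) ) ) <= 13

Derivation:
post: y <= 13
stmt 6: y := y + x  -- replace 1 occurrence(s) of y with (y + x)
  => ( y + x ) <= 13
stmt 5: z := 4 + z  -- replace 0 occurrence(s) of z with (4 + z)
  => ( y + x ) <= 13
stmt 4: x := y * z  -- replace 1 occurrence(s) of x with (y * z)
  => ( y + ( y * z ) ) <= 13
stmt 3: z := z + x  -- replace 1 occurrence(s) of z with (z + x)
  => ( y + ( y * ( z + x ) ) ) <= 13
stmt 2: x := y + 3  -- replace 1 occurrence(s) of x with (y + 3)
  => ( y + ( y * ( z + ( y + 3 ) ) ) ) <= 13
stmt 1: z := y * 7  -- replace 1 occurrence(s) of z with (y * 7)
  => ( y + ( y * ( ( y * 7 ) + ( y + 3 ) ) ) ) <= 13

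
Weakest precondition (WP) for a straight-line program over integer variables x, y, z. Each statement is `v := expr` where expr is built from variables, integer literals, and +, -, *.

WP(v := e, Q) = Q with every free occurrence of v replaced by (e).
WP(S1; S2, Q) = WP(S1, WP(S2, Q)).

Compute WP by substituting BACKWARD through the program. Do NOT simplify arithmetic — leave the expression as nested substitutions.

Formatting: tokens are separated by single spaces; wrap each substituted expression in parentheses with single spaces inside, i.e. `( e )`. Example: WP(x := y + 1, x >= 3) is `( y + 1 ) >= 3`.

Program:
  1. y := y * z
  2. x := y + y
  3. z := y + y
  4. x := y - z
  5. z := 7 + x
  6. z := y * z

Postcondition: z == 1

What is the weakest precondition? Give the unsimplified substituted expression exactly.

post: z == 1
stmt 6: z := y * z  -- replace 1 occurrence(s) of z with (y * z)
  => ( y * z ) == 1
stmt 5: z := 7 + x  -- replace 1 occurrence(s) of z with (7 + x)
  => ( y * ( 7 + x ) ) == 1
stmt 4: x := y - z  -- replace 1 occurrence(s) of x with (y - z)
  => ( y * ( 7 + ( y - z ) ) ) == 1
stmt 3: z := y + y  -- replace 1 occurrence(s) of z with (y + y)
  => ( y * ( 7 + ( y - ( y + y ) ) ) ) == 1
stmt 2: x := y + y  -- replace 0 occurrence(s) of x with (y + y)
  => ( y * ( 7 + ( y - ( y + y ) ) ) ) == 1
stmt 1: y := y * z  -- replace 4 occurrence(s) of y with (y * z)
  => ( ( y * z ) * ( 7 + ( ( y * z ) - ( ( y * z ) + ( y * z ) ) ) ) ) == 1

Answer: ( ( y * z ) * ( 7 + ( ( y * z ) - ( ( y * z ) + ( y * z ) ) ) ) ) == 1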